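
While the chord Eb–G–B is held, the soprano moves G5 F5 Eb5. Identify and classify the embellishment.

The harmony at that moment is Eb augmented triad (Eb, G, B); F5 is not a chord tone.
It is approached by step down from G5 and left by step down to Eb5.
Step in, step out in the same direction — a passing tone.

F5 is a passing tone.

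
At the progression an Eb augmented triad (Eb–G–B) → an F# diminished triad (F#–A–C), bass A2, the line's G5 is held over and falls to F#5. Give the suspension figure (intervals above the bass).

At the second chord the bass is A2. The suspended G5 lies a seventh above the bass; after resolving down by step to F#5, the interval above the bass becomes a sixth.
Suspension figures are named by those two intervals: 7–6.

7–6 suspension.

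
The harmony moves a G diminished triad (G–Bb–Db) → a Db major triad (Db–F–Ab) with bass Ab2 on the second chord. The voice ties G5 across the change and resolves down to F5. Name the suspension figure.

7–6 suspension.

At the second chord the bass is Ab2. The suspended G5 lies a seventh above the bass; after resolving down by step to F5, the interval above the bass becomes a sixth.
Suspension figures are named by those two intervals: 7–6.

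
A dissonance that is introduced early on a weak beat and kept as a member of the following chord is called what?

Approach: ahead of the chord change (typically by step), so it is dissonant against the current harmony. Departure: none — the same pitch is restated or held and is a chord tone of the new harmony.
Dissonant first, consonant once the harmony catches up: the note simply arrives early — an anticipation. (The reverse timing, consonant first and dissonant after the change, would be a suspension or retardation.)

Anticipation.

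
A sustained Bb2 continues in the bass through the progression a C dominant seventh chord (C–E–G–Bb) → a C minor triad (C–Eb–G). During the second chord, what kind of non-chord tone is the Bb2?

The harmony at that moment is C minor triad (C, Eb, G); Bb2 is not a chord tone.
It is held over (the same pitch as the preceding Bb2) and then sustained as the same pitch into the next harmony.
Sustained through a change of harmony — a pedal tone.

Pedal tone (pedal point).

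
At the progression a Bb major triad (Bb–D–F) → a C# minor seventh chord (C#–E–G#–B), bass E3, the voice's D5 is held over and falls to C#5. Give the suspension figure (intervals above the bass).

At the second chord the bass is E3. The suspended D5 lies a seventh above the bass; after resolving down by step to C#5, the interval above the bass becomes a sixth.
Suspension figures are named by those two intervals: 7–6.

7–6 suspension.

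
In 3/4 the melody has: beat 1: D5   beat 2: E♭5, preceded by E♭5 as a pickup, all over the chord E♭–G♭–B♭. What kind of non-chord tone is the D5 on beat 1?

Lower neighbor tone.

The harmony at that moment is E♭ minor triad (E♭, G♭, B♭); D5 is not a chord tone.
It is approached by step down from E♭5 and left by step up to E♭5.
Step away and step back to the same note — a neighbor tone (lower neighbor).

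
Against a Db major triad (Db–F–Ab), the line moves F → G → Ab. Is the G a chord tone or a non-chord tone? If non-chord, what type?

The harmony at that moment is Db major triad (Db, F, Ab); G is not a chord tone.
It is approached by step up from F and left by step up to Ab.
Step in, step out in the same direction — a passing tone.

Non-chord tone — a passing tone.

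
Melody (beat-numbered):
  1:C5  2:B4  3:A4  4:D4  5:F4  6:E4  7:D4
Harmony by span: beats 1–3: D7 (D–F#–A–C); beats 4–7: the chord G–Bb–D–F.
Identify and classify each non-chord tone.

B4 (beat 2) — passing tone; E4 (beat 6) — passing tone.

The harmony at that moment is D dominant seventh chord (D, F#, A, C); B4 is not a chord tone.
It is approached by step down from C5 and left by step down to A4.
Step in, step out in the same direction — a passing tone.
The harmony at that moment is G minor seventh chord (G, Bb, D, F); E4 is not a chord tone.
It is approached by step down from F4 and left by step down to D4.
Step in, step out in the same direction — a passing tone.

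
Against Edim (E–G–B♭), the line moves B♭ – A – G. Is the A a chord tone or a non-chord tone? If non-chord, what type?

Non-chord tone — a passing tone.

The harmony at that moment is E diminished triad (E, G, B♭); A is not a chord tone.
It is approached by step down from B♭ and left by step down to G.
Step in, step out in the same direction — a passing tone.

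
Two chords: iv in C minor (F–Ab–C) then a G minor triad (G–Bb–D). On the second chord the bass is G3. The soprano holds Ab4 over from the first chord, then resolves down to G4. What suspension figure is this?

9–8 suspension.

At the second chord the bass is G3. The suspended Ab4 lies a ninth above the bass; after resolving down by step to G4, the interval above the bass becomes an octave.
Suspension figures are named by those two intervals: 9–8.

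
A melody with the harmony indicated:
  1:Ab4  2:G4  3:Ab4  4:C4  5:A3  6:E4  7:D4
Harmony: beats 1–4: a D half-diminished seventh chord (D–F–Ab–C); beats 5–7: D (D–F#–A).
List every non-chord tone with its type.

G4 (beat 2) — neighbor tone; E4 (beat 6) — appoggiatura.

The harmony at that moment is D half-diminished seventh chord (D, F, Ab, C); G4 is not a chord tone.
It is approached by step down from Ab4 and left by step up to Ab4.
Step away and step back to the same note — a neighbor tone (lower neighbor).
The harmony at that moment is D major triad (D, F#, A); E4 is not a chord tone.
It is approached by leap up from A3 and left by step down to D4.
Leap in, step out — an appoggiatura.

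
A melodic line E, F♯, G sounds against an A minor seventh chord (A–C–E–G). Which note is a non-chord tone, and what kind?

The harmony at that moment is A minor seventh chord (A, C, E, G); F♯ is not a chord tone.
It is approached by step up from E and left by step up to G.
Step in, step out in the same direction — a passing tone.

F♯ is a passing tone.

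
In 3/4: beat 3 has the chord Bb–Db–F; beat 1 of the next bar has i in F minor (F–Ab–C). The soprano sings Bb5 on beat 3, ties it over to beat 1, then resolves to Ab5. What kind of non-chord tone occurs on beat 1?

The harmony at that moment is F minor triad (F, Ab, C); Bb5 is not a chord tone.
It is held over (the same pitch as the preceding Bb5) and left by step down to Ab5.
Held over from the previous chord and resolving down by step — a suspension.

Suspension.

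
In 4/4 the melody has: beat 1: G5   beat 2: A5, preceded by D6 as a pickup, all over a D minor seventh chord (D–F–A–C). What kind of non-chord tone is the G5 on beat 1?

The harmony at that moment is D minor seventh chord (D, F, A, C); G5 is not a chord tone.
It is approached by leap down from D6 and left by step up to A5.
Leap in, step out, metrically accented — an appoggiatura.

Appoggiatura.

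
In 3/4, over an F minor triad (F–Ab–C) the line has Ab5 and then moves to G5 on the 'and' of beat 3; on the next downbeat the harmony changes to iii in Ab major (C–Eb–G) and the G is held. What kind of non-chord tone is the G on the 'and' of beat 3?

Anticipation.

The harmony at that moment is F minor triad (F, Ab, C); G5 is not a chord tone.
It is approached by step down from Ab5 and then sustained as the same pitch into the next harmony.
Arriving early and becoming a chord tone when the harmony changes — an anticipation.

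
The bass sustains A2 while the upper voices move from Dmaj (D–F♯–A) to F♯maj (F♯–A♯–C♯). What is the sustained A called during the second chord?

The harmony at that moment is F♯ major triad (F♯, A♯, C♯); A2 is not a chord tone.
It is held over (the same pitch as the preceding A2) and then sustained as the same pitch into the next harmony.
Sustained through a change of harmony — a pedal tone.

Pedal tone (pedal point).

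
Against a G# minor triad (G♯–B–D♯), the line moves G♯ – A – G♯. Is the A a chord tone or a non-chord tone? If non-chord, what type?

Non-chord tone — a neighbor tone.

The harmony at that moment is G♯ minor triad (G♯, B, D♯); A is not a chord tone.
It is approached by step up from G♯ and left by step down to G♯.
Step away and step back to the same note — a neighbor tone (upper neighbor).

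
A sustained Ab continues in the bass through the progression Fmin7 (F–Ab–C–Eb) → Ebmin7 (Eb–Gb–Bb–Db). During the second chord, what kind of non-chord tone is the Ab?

Pedal tone (pedal point).

The harmony at that moment is Eb minor seventh chord (Eb, Gb, Bb, Db); Ab is not a chord tone.
It is held over (the same pitch as the preceding Ab) and then sustained as the same pitch into the next harmony.
Sustained through a change of harmony — a pedal tone.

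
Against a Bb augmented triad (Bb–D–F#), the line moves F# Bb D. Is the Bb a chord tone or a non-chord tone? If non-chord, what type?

Chord tone (the root of Bb augmented triad).

Bb augmented triad contains Bb, D, F#; Bb is the root, so it is a chord tone.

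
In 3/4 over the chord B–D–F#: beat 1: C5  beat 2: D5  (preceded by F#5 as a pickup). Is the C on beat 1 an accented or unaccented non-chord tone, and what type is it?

Accented appoggiatura.

The harmony at that moment is B minor triad (B, D, F#); C5 is not a chord tone.
It is approached by leap down from F#5 and left by step up to D5.
Leap in, step out — an appoggiatura.
It falls on the downbeat, so it is accented.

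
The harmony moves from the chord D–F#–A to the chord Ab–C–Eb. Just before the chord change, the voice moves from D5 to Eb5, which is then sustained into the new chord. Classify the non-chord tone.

Eb5 is an anticipation.

The harmony at that moment is D major triad (D, F#, A); Eb5 is not a chord tone.
It is approached by step up from D5 and then sustained as the same pitch into the next harmony.
Arriving early and becoming a chord tone when the harmony changes — an anticipation.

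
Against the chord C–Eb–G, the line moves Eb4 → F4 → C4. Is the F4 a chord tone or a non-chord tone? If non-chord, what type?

The harmony at that moment is C minor triad (C, Eb, G); F4 is not a chord tone.
It is approached by step up from Eb4 and left by leap down to C4.
Step in, leap out — an escape tone.

Non-chord tone — an escape tone.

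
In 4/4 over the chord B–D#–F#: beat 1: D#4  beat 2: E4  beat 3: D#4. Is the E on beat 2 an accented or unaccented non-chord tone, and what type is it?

The harmony at that moment is B major triad (B, D#, F#); E4 is not a chord tone.
It is approached by step up from D#4 and left by step down to D#4.
Step away and step back to the same note — a neighbor tone (upper neighbor).
It falls on a weak beat, so it is unaccented.

Unaccented neighbor tone.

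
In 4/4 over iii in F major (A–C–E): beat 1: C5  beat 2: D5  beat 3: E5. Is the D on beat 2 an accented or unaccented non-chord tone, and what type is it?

Unaccented passing tone.

The harmony at that moment is A minor triad (A, C, E); D5 is not a chord tone.
It is approached by step up from C5 and left by step up to E5.
Step in, step out in the same direction — a passing tone.
It falls on a weak beat, so it is unaccented.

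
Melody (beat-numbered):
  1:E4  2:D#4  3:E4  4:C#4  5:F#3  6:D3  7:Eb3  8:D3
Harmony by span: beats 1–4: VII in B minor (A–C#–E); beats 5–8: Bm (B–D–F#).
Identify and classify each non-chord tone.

D#4 (beat 2) — neighbor tone; Eb3 (beat 7) — neighbor tone.

The harmony at that moment is A major triad (A, C#, E); D#4 is not a chord tone.
It is approached by step down from E4 and left by step up to E4.
Step away and step back to the same note — a neighbor tone (lower neighbor).
The harmony at that moment is B minor triad (B, D, F#); Eb3 is not a chord tone.
It is approached by step up from D3 and left by step down to D3.
Step away and step back to the same note — a neighbor tone (upper neighbor).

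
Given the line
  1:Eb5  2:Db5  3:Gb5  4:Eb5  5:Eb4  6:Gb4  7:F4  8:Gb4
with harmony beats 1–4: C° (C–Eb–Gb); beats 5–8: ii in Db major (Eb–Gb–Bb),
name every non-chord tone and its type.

The harmony at that moment is C diminished triad (C, Eb, Gb); Db5 is not a chord tone.
It is approached by step down from Eb5 and left by leap up to Gb5.
Step in, leap out — an escape tone.
The harmony at that moment is Eb minor triad (Eb, Gb, Bb); F4 is not a chord tone.
It is approached by step down from Gb4 and left by step up to Gb4.
Step away and step back to the same note — a neighbor tone (lower neighbor).

Db5 (beat 2) — escape tone; F4 (beat 7) — neighbor tone.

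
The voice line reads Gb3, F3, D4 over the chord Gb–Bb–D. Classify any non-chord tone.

The harmony at that moment is Gb augmented triad (Gb, Bb, D); F3 is not a chord tone.
It is approached by step down from Gb3 and left by leap up to D4.
Step in, leap out — an escape tone.

F3 is an escape tone.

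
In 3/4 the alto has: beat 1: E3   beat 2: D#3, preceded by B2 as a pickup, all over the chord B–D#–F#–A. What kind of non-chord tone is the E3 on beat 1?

Appoggiatura.

The harmony at that moment is B dominant seventh chord (B, D#, F#, A); E3 is not a chord tone.
It is approached by leap up from B2 and left by step down to D#3.
Leap in, step out, metrically accented — an appoggiatura.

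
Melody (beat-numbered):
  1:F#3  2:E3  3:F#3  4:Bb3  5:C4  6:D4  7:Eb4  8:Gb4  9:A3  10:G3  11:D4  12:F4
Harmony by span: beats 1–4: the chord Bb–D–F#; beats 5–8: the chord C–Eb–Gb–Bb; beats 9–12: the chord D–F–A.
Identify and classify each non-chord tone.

E3 (beat 2) — neighbor tone; D4 (beat 6) — passing tone; G3 (beat 10) — escape tone.

The harmony at that moment is Bb augmented triad (Bb, D, F#); E3 is not a chord tone.
It is approached by step down from F#3 and left by step up to F#3.
Step away and step back to the same note — a neighbor tone (lower neighbor).
The harmony at that moment is C half-diminished seventh chord (C, Eb, Gb, Bb); D4 is not a chord tone.
It is approached by step up from C4 and left by step up to Eb4.
Step in, step out in the same direction — a passing tone.
The harmony at that moment is D minor triad (D, F, A); G3 is not a chord tone.
It is approached by step down from A3 and left by leap up to D4.
Step in, leap out — an escape tone.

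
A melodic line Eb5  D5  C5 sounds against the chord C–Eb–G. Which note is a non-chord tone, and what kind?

The harmony at that moment is C minor triad (C, Eb, G); D5 is not a chord tone.
It is approached by step down from Eb5 and left by step down to C5.
Step in, step out in the same direction — a passing tone.

D5 is a passing tone.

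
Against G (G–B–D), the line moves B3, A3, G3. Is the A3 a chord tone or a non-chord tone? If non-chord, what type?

The harmony at that moment is G major triad (G, B, D); A3 is not a chord tone.
It is approached by step down from B3 and left by step down to G3.
Step in, step out in the same direction — a passing tone.

Non-chord tone — a passing tone.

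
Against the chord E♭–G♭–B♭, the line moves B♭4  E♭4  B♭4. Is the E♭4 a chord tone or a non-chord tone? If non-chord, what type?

Chord tone (the root of Eb minor triad).

Eb minor triad contains E♭, G♭, B♭; E♭ is the root, so it is a chord tone.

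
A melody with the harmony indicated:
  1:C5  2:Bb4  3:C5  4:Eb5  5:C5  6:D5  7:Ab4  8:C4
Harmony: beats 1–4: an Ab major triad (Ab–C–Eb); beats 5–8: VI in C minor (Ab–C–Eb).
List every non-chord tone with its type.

Bb4 (beat 2) — neighbor tone; D5 (beat 6) — escape tone.

The harmony at that moment is Ab major triad (Ab, C, Eb); Bb4 is not a chord tone.
It is approached by step down from C5 and left by step up to C5.
Step away and step back to the same note — a neighbor tone (lower neighbor).
The harmony at that moment is Ab major triad (Ab, C, Eb); D5 is not a chord tone.
It is approached by step up from C5 and left by leap down to Ab4.
Step in, leap out — an escape tone.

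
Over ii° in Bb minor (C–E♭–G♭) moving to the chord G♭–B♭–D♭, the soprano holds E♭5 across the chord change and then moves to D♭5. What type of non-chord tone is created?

E♭5 is a suspension.

The harmony at that moment is G♭ major triad (G♭, B♭, D♭); E♭5 is not a chord tone.
It is held over (the same pitch as the preceding E♭5) and left by step down to D♭5.
Held over from the previous chord and resolving down by step — a suspension.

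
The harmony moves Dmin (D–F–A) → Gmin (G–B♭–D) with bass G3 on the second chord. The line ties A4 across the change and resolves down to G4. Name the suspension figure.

At the second chord the bass is G3. The suspended A4 lies a ninth above the bass; after resolving down by step to G4, the interval above the bass becomes an octave.
Suspension figures are named by those two intervals: 9–8.

9–8 suspension.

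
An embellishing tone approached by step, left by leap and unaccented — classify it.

Approach: by step. Departure: by leap. Metric position: weak.
Step in, leap out, from a weak position — an escape tone (échappée). (It is the mirror image of the appoggiatura, which leaps in and steps out on a strong beat.)

Escape tone.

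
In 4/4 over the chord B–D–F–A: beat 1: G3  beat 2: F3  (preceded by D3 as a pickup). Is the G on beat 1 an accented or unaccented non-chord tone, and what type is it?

Accented appoggiatura.

The harmony at that moment is B half-diminished seventh chord (B, D, F, A); G3 is not a chord tone.
It is approached by leap up from D3 and left by step down to F3.
Leap in, step out — an appoggiatura.
It falls on the downbeat, so it is accented.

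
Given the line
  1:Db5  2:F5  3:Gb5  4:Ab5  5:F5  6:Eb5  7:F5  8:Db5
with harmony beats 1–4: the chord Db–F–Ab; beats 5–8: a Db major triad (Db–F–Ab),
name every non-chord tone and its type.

Gb5 (beat 3) — passing tone; Eb5 (beat 6) — neighbor tone.

The harmony at that moment is Db major triad (Db, F, Ab); Gb5 is not a chord tone.
It is approached by step up from F5 and left by step up to Ab5.
Step in, step out in the same direction — a passing tone.
The harmony at that moment is Db major triad (Db, F, Ab); Eb5 is not a chord tone.
It is approached by step down from F5 and left by step up to F5.
Step away and step back to the same note — a neighbor tone (lower neighbor).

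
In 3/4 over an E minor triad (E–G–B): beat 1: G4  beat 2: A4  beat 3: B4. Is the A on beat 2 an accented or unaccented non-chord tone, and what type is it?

Unaccented passing tone.

The harmony at that moment is E minor triad (E, G, B); A4 is not a chord tone.
It is approached by step up from G4 and left by step up to B4.
Step in, step out in the same direction — a passing tone.
It falls on a weak beat, so it is unaccented.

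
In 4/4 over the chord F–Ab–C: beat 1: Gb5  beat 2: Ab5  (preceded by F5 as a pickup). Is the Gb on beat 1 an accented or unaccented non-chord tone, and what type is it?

The harmony at that moment is F minor triad (F, Ab, C); Gb5 is not a chord tone.
It is approached by step up from F5 and left by step up to Ab5.
Step in, step out in the same direction — a passing tone.
It falls on the downbeat, so it is accented.

Accented passing tone.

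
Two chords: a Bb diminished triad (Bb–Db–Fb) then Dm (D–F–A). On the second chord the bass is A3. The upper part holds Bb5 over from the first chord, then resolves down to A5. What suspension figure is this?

At the second chord the bass is A3. The suspended Bb5 lies a ninth above the bass; after resolving down by step to A5, the interval above the bass becomes an octave.
Suspension figures are named by those two intervals: 9–8.

9–8 suspension.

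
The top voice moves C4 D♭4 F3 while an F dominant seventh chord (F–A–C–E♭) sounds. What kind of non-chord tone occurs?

The harmony at that moment is F dominant seventh chord (F, A, C, E♭); D♭4 is not a chord tone.
It is approached by step up from C4 and left by leap down to F3.
Step in, leap out — an escape tone.

D♭4 is an escape tone.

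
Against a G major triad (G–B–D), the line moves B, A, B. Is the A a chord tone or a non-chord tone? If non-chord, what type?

The harmony at that moment is G major triad (G, B, D); A is not a chord tone.
It is approached by step down from B and left by step up to B.
Step away and step back to the same note — a neighbor tone (lower neighbor).

Non-chord tone — a neighbor tone.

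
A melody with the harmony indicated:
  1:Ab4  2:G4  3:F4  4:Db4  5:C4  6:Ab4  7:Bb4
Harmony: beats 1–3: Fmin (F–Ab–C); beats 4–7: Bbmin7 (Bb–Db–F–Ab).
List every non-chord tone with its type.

The harmony at that moment is F minor triad (F, Ab, C); G4 is not a chord tone.
It is approached by step down from Ab4 and left by step down to F4.
Step in, step out in the same direction — a passing tone.
The harmony at that moment is Bb minor seventh chord (Bb, Db, F, Ab); C4 is not a chord tone.
It is approached by step down from Db4 and left by leap up to Ab4.
Step in, leap out — an escape tone.

G4 (beat 2) — passing tone; C4 (beat 5) — escape tone.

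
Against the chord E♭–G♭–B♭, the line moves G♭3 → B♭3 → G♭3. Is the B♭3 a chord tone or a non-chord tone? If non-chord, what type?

Eb minor triad contains E♭, G♭, B♭; B♭ is the fifth, so it is a chord tone.

Chord tone (the fifth of Eb minor triad).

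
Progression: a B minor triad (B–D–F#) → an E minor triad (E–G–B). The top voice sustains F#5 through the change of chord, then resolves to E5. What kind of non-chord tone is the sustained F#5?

The harmony at that moment is E minor triad (E, G, B); F#5 is not a chord tone.
It is held over (the same pitch as the preceding F#5) and left by step down to E5.
Held over from the previous chord and resolving down by step — a suspension.

F#5 is a suspension.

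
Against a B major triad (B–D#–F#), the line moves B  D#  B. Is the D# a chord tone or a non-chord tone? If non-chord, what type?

Chord tone (the third of B major triad).

B major triad contains B, D#, F#; D# is the third, so it is a chord tone.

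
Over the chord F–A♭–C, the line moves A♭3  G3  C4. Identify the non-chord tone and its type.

G3 is an escape tone.

The harmony at that moment is F minor triad (F, A♭, C); G3 is not a chord tone.
It is approached by step down from A♭3 and left by leap up to C4.
Step in, leap out — an escape tone.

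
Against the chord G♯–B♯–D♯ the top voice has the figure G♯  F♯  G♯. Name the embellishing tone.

F♯ is a neighbor tone.

The harmony at that moment is G♯ major triad (G♯, B♯, D♯); F♯ is not a chord tone.
It is approached by step down from G♯ and left by step up to G♯.
Step away and step back to the same note — a neighbor tone (lower neighbor).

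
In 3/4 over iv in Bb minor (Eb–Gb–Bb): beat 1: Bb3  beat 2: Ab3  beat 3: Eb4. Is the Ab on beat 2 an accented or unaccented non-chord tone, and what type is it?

The harmony at that moment is Eb minor triad (Eb, Gb, Bb); Ab3 is not a chord tone.
It is approached by step down from Bb3 and left by leap up to Eb4.
Step in, leap out — an escape tone.
It falls on a weak beat, so it is unaccented.

Unaccented escape tone.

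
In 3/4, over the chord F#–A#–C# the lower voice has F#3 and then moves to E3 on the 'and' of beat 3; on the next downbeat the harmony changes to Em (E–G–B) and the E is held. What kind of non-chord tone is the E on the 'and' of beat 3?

The harmony at that moment is F# major triad (F#, A#, C#); E3 is not a chord tone.
It is approached by step down from F#3 and then sustained as the same pitch into the next harmony.
Arriving early and becoming a chord tone when the harmony changes — an anticipation.

Anticipation.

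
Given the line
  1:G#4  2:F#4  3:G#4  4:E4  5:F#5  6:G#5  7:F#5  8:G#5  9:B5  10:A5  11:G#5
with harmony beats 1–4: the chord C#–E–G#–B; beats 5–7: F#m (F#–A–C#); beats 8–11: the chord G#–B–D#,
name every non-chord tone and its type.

The harmony at that moment is C# minor seventh chord (C#, E, G#, B); F#4 is not a chord tone.
It is approached by step down from G#4 and left by step up to G#4.
Step away and step back to the same note — a neighbor tone (lower neighbor).
The harmony at that moment is F# minor triad (F#, A, C#); G#5 is not a chord tone.
It is approached by step up from F#5 and left by step down to F#5.
Step away and step back to the same note — a neighbor tone (upper neighbor).
The harmony at that moment is G# minor triad (G#, B, D#); A5 is not a chord tone.
It is approached by step down from B5 and left by step down to G#5.
Step in, step out in the same direction — a passing tone.

F#4 (beat 2) — neighbor tone; G#5 (beat 6) — neighbor tone; A5 (beat 10) — passing tone.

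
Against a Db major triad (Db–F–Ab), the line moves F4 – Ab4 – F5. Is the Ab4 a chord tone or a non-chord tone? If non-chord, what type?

Db major triad contains Db, F, Ab; Ab is the fifth, so it is a chord tone.

Chord tone (the fifth of Db major triad).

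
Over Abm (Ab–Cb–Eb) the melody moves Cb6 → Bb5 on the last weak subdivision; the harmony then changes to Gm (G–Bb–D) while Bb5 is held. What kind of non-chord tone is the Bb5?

The harmony at that moment is Ab minor triad (Ab, Cb, Eb); Bb5 is not a chord tone.
It is approached by step down from Cb6 and then sustained as the same pitch into the next harmony.
Arriving early and becoming a chord tone when the harmony changes — an anticipation.

Bb5 is an anticipation.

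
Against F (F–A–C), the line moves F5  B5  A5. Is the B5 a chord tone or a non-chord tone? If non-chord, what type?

Non-chord tone — an appoggiatura.

The harmony at that moment is F major triad (F, A, C); B5 is not a chord tone.
It is approached by leap up from F5 and left by step down to A5.
Leap in, step out — an appoggiatura.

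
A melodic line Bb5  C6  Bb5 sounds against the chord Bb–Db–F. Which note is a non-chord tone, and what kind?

The harmony at that moment is Bb minor triad (Bb, Db, F); C6 is not a chord tone.
It is approached by step up from Bb5 and left by step down to Bb5.
Step away and step back to the same note — a neighbor tone (upper neighbor).

C6 is a neighbor tone.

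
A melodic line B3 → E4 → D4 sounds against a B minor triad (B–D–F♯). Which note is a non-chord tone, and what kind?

E4 is an appoggiatura.

The harmony at that moment is B minor triad (B, D, F♯); E4 is not a chord tone.
It is approached by leap up from B3 and left by step down to D4.
Leap in, step out — an appoggiatura.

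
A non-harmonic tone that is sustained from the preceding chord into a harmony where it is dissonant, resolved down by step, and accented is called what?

Approach: by preparation — the pitch is first a chord tone, then held (tied or repeated) while the harmony changes under it. Departure: down by step. Metric position: strong.
A prepared dissonance that resolves downward by step — a suspension. (The same figure resolving upward would be a retardation.)

Suspension.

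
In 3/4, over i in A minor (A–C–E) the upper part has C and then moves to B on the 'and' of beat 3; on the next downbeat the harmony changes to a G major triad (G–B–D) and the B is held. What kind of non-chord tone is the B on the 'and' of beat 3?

Anticipation.

The harmony at that moment is A minor triad (A, C, E); B is not a chord tone.
It is approached by step down from C and then sustained as the same pitch into the next harmony.
Arriving early and becoming a chord tone when the harmony changes — an anticipation.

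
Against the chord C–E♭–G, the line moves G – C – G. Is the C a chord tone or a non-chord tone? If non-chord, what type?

Chord tone (the root of C minor triad).

C minor triad contains C, E♭, G; C is the root, so it is a chord tone.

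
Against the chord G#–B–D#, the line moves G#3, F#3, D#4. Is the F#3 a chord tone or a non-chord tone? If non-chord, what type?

The harmony at that moment is G# minor triad (G#, B, D#); F#3 is not a chord tone.
It is approached by step down from G#3 and left by leap up to D#4.
Step in, leap out — an escape tone.

Non-chord tone — an escape tone.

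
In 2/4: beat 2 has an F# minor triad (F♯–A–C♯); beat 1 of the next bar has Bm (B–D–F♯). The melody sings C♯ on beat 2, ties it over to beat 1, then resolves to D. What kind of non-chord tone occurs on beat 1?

Retardation.

The harmony at that moment is B minor triad (B, D, F♯); C♯ is not a chord tone.
It is held over (the same pitch as the preceding C♯) and left by step up to D.
Held over from the previous chord and resolving up by step — a retardation.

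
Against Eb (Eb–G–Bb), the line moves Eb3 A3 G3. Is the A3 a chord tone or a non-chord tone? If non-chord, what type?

The harmony at that moment is Eb major triad (Eb, G, Bb); A3 is not a chord tone.
It is approached by leap up from Eb3 and left by step down to G3.
Leap in, step out — an appoggiatura.

Non-chord tone — an appoggiatura.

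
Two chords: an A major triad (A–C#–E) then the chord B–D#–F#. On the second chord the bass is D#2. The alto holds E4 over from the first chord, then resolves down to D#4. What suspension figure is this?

9–8 suspension.

At the second chord the bass is D#2. The suspended E4 lies a ninth above the bass; after resolving down by step to D#4, the interval above the bass becomes an octave.
Suspension figures are named by those two intervals: 9–8.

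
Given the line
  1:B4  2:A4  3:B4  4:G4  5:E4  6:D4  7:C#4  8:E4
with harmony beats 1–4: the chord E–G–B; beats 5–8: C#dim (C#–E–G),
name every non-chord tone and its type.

The harmony at that moment is E minor triad (E, G, B); A4 is not a chord tone.
It is approached by step down from B4 and left by step up to B4.
Step away and step back to the same note — a neighbor tone (lower neighbor).
The harmony at that moment is C# diminished triad (C#, E, G); D4 is not a chord tone.
It is approached by step down from E4 and left by step down to C#4.
Step in, step out in the same direction — a passing tone.

A4 (beat 2) — neighbor tone; D4 (beat 6) — passing tone.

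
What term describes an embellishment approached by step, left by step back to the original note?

Neighbor tone.

Approach: by step. Departure: by step in the opposite direction, back to the starting pitch.
Stepwise on both sides but reversing to return to the same chord tone — a neighbor tone. (Had it continued onward in the same direction it would be a passing tone instead.)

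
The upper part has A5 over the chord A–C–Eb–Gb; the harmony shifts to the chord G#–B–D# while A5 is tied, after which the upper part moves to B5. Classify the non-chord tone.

A5 is a retardation.

The harmony at that moment is G# minor triad (G#, B, D#); A5 is not a chord tone.
It is held over (the same pitch as the preceding A5) and left by step up to B5.
Held over from the previous chord and resolving up by step — a retardation.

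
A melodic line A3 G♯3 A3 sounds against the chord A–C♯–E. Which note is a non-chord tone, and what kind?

The harmony at that moment is A major triad (A, C♯, E); G♯3 is not a chord tone.
It is approached by step down from A3 and left by step up to A3.
Step away and step back to the same note — a neighbor tone (lower neighbor).

G♯3 is a neighbor tone.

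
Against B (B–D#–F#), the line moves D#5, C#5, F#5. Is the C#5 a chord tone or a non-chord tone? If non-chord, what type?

Non-chord tone — an escape tone.

The harmony at that moment is B major triad (B, D#, F#); C#5 is not a chord tone.
It is approached by step down from D#5 and left by leap up to F#5.
Step in, leap out — an escape tone.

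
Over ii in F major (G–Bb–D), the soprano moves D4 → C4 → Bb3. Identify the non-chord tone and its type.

C4 is a passing tone.

The harmony at that moment is G minor triad (G, Bb, D); C4 is not a chord tone.
It is approached by step down from D4 and left by step down to Bb3.
Step in, step out in the same direction — a passing tone.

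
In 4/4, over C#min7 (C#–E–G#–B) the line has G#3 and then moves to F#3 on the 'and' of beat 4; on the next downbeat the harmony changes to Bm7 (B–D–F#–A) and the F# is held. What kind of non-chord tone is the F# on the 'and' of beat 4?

The harmony at that moment is C# minor seventh chord (C#, E, G#, B); F#3 is not a chord tone.
It is approached by step down from G#3 and then sustained as the same pitch into the next harmony.
Arriving early and becoming a chord tone when the harmony changes — an anticipation.

Anticipation.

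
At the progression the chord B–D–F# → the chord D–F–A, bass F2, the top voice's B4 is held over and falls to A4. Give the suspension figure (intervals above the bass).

4–3 suspension.

At the second chord the bass is F2. The suspended B4 lies a fourth above the bass; after resolving down by step to A4, the interval above the bass becomes a third.
Suspension figures are named by those two intervals: 4–3.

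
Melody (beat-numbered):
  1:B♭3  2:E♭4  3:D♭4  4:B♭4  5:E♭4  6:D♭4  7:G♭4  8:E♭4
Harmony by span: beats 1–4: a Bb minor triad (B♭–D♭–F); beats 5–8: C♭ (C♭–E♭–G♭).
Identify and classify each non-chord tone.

The harmony at that moment is B♭ minor triad (B♭, D♭, F); E♭4 is not a chord tone.
It is approached by leap up from B♭3 and left by step down to D♭4.
Leap in, step out — an appoggiatura.
The harmony at that moment is C♭ major triad (C♭, E♭, G♭); D♭4 is not a chord tone.
It is approached by step down from E♭4 and left by leap up to G♭4.
Step in, leap out — an escape tone.

E♭4 (beat 2) — appoggiatura; D♭4 (beat 6) — escape tone.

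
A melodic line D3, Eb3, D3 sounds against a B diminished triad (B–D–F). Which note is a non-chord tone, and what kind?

Eb3 is a neighbor tone.

The harmony at that moment is B diminished triad (B, D, F); Eb3 is not a chord tone.
It is approached by step up from D3 and left by step down to D3.
Step away and step back to the same note — a neighbor tone (upper neighbor).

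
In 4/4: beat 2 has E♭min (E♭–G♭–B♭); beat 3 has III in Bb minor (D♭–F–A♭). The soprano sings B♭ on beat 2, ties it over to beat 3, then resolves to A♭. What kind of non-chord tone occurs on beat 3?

Suspension.

The harmony at that moment is D♭ major triad (D♭, F, A♭); B♭ is not a chord tone.
It is held over (the same pitch as the preceding B♭) and left by step down to A♭.
Held over from the previous chord and resolving down by step — a suspension.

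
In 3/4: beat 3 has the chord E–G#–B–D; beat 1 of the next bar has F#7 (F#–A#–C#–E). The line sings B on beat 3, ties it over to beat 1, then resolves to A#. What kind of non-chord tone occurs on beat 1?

Suspension.

The harmony at that moment is F# dominant seventh chord (F#, A#, C#, E); B is not a chord tone.
It is held over (the same pitch as the preceding B) and left by step down to A#.
Held over from the previous chord and resolving down by step — a suspension.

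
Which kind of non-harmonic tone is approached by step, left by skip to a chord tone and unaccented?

Approach: by step. Departure: by leap. Metric position: weak.
Step in, leap out, from a weak position — an escape tone (échappée). (It is the mirror image of the appoggiatura, which leaps in and steps out on a strong beat.)

Escape tone.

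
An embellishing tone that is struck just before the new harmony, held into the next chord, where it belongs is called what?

Approach: ahead of the chord change (typically by step), so it is dissonant against the current harmony. Departure: none — the same pitch is restated or held and is a chord tone of the new harmony.
Dissonant first, consonant once the harmony catches up: the note simply arrives early — an anticipation. (The reverse timing, consonant first and dissonant after the change, would be a suspension or retardation.)

Anticipation.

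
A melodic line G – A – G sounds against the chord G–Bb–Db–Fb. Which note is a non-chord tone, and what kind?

The harmony at that moment is G diminished seventh chord (G, Bb, Db, Fb); A is not a chord tone.
It is approached by step up from G and left by step down to G.
Step away and step back to the same note — a neighbor tone (upper neighbor).

A is a neighbor tone.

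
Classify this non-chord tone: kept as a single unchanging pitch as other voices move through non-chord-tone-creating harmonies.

Pedal tone.

Approach: none. Departure: none — a single pitch is sustained while the chords change around it, passing through harmonies that do not contain it.
No melodic motion at all; the dissonance is created entirely by the moving harmonies against the stationary note — a pedal tone (pedal point).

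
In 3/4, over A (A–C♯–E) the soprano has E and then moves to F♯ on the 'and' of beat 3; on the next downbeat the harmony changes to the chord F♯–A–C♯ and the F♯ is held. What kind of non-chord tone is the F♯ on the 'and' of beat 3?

Anticipation.

The harmony at that moment is A major triad (A, C♯, E); F♯ is not a chord tone.
It is approached by step up from E and then sustained as the same pitch into the next harmony.
Arriving early and becoming a chord tone when the harmony changes — an anticipation.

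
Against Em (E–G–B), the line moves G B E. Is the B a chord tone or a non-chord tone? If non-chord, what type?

E minor triad contains E, G, B; B is the fifth, so it is a chord tone.

Chord tone (the fifth of E minor triad).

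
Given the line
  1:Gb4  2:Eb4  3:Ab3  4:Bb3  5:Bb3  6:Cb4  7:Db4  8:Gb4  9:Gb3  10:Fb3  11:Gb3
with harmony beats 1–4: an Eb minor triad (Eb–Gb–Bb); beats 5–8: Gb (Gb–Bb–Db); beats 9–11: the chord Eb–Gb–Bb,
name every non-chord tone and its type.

Ab3 (beat 3) — appoggiatura; Cb4 (beat 6) — passing tone; Fb3 (beat 10) — neighbor tone.

The harmony at that moment is Eb minor triad (Eb, Gb, Bb); Ab3 is not a chord tone.
It is approached by leap down from Eb4 and left by step up to Bb3.
Leap in, step out — an appoggiatura.
The harmony at that moment is Gb major triad (Gb, Bb, Db); Cb4 is not a chord tone.
It is approached by step up from Bb3 and left by step up to Db4.
Step in, step out in the same direction — a passing tone.
The harmony at that moment is Eb minor triad (Eb, Gb, Bb); Fb3 is not a chord tone.
It is approached by step down from Gb3 and left by step up to Gb3.
Step away and step back to the same note — a neighbor tone (lower neighbor).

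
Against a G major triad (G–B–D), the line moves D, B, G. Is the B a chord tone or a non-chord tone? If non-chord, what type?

G major triad contains G, B, D; B is the third, so it is a chord tone.

Chord tone (the third of G major triad).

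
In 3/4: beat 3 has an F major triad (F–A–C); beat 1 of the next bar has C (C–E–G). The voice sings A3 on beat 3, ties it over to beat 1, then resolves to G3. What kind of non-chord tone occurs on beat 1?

The harmony at that moment is C major triad (C, E, G); A3 is not a chord tone.
It is held over (the same pitch as the preceding A3) and left by step down to G3.
Held over from the previous chord and resolving down by step — a suspension.

Suspension.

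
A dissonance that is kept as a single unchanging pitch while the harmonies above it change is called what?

Approach: none. Departure: none — a single pitch is sustained while the chords change around it, passing through harmonies that do not contain it.
No melodic motion at all; the dissonance is created entirely by the moving harmonies against the stationary note — a pedal tone (pedal point).

Pedal tone.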